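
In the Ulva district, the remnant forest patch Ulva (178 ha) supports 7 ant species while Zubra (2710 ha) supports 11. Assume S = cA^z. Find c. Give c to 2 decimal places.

z = ln(S₂/S₁) / ln(A₂/A₁) = ln(11/7) / ln(2710/178) = 0.4520 / 2.7229 = 0.1660
c = S₁ / A₁^z = 7 / 178^0.1660 = 7 / 2.363 = 2.962

2.96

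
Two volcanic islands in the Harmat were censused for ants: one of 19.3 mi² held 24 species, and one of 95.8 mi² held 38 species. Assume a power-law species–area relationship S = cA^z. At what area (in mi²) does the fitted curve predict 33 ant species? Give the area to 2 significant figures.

59 mi²

z = ln(38/24) / ln(95.8/19.3) = 0.4595 / 1.6022 = 0.2868
c = 24 / 19.3^0.2868 = 24 / 2.337 = 10.27
A = (33/10.27)^(1/0.2868) ⇒ ln A = ln(3.214)/0.2868 = 4.0704
A = e^4.0704 ≈ 58.58 mi²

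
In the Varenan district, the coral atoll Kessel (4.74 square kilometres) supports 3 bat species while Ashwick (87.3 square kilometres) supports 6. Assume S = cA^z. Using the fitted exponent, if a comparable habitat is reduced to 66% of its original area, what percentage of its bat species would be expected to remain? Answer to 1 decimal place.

z = ln(6/3) / ln(87.3/4.74) = 0.6931 / 2.9133 = 0.2379
S_new/S_old = (A_new/A_old)^z = 0.66^0.2379 = exp(0.2379 × -0.4155) = 0.9059

90.6%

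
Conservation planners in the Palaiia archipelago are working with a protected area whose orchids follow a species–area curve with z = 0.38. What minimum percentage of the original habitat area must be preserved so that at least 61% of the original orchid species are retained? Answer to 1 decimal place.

27.2%

Need (A_new/A_old)^0.38 = 0.61, so A_new/A_old = 0.61^(1/0.38) = 0.61^2.632
ln(A_new/A_old) = ln 0.61 / 0.38 = -0.4943 / 0.38 = -1.3008
A_new/A_old = e^-1.3008 ≈ 0.2723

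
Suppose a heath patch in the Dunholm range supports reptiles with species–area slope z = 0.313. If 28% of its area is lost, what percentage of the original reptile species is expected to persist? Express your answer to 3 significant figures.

90.2%

S_new/S_old = (A_new/A_old)^z = 0.72^0.313
= exp(0.313 × ln 0.72) = exp(0.313 × -0.3285) = exp(-0.1028) ≈ 0.9023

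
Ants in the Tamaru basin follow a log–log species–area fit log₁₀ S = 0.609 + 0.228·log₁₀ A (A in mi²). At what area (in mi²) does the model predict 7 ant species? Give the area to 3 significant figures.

10.9 mi²

7 = 4.064 × A^0.228  ⇒  A^0.228 = 7/4.064 = 1.722
ln A = ln(1.722) / 0.228 = 0.5436 / 0.228 = 2.3844
A = e^2.3844 ≈ 10.85 mi²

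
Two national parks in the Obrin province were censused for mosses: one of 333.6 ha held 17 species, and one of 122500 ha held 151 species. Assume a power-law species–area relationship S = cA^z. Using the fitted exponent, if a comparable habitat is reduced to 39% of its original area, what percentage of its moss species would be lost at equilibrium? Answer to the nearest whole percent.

z = ln(151/17) / ln(122500/333.6) = 2.1841 / 5.9059 = 0.3698
S_new/S_old = (A_new/A_old)^z = 0.39^0.3698 = exp(0.3698 × -0.9416) = 0.7059
Fraction lost = 1 − 0.7059 = 0.2941

29%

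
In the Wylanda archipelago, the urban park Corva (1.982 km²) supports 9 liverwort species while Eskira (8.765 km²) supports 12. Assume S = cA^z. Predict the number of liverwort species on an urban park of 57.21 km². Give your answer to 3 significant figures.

17.3

z = ln(12/9) / ln(8.765/1.982) = 0.2877 / 1.4867 = 0.1935
c = 9 / 1.982^0.1935 = 9 / 1.142 = 7.884
S₃ = 7.884 × 57.21^0.1935 = 7.884 × 2.188 ≈ 17.25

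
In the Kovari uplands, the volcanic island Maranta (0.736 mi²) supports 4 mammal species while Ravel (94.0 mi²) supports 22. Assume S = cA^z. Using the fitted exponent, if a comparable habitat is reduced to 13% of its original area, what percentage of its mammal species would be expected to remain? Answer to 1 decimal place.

z = ln(22/4) / ln(94/0.736) = 1.7047 / 4.8498 = 0.3515
S_new/S_old = (A_new/A_old)^z = 0.13^0.3515 = exp(0.3515 × -2.0402) = 0.4881

48.8%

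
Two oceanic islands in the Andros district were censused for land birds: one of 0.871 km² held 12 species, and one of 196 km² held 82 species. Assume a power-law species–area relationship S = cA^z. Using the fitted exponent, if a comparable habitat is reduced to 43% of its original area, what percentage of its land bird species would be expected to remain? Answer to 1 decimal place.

z = ln(82/12) / ln(196/0.871) = 1.9218 / 5.4162 = 0.3548
S_new/S_old = (A_new/A_old)^z = 0.43^0.3548 = exp(0.3548 × -0.8440) = 0.7412

74.1%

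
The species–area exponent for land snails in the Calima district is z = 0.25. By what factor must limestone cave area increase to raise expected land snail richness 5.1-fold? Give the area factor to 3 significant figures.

(A₂/A₁)^0.25 = 5.1, so A₂/A₁ = 5.1^(1/0.25) = 5.1^4
ln(A₂/A₁) = ln 5.1 / 0.25 = 1.6292 / 0.25 = 6.5170
A₂/A₁ = e^6.5170 ≈ 676.5

677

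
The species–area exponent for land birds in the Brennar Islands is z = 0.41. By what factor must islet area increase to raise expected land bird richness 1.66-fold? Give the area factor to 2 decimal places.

3.44

(A₂/A₁)^0.41 = 1.66, so A₂/A₁ = 1.66^(1/0.41) = 1.66^2.439
ln(A₂/A₁) = ln 1.66 / 0.41 = 0.5068 / 0.41 = 1.2361
A₂/A₁ = e^1.2361 ≈ 3.442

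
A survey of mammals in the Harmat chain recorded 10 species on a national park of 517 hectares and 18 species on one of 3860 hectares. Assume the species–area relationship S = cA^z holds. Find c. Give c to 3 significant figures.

1.61

z = ln(S₂/S₁) / ln(A₂/A₁) = ln(18/10) / ln(3860/517) = 0.5878 / 2.0104 = 0.2924
c = S₁ / A₁^z = 10 / 517^0.2924 = 10 / 6.214 = 1.609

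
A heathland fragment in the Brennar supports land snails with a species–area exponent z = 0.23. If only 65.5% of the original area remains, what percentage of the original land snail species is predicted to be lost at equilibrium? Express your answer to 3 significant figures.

9.27%

S_new/S_old = (A_new/A_old)^z = 0.655^0.23
= exp(0.23 × ln 0.655) = exp(0.23 × -0.4231) = exp(-0.0973) ≈ 0.9073
Fraction lost = 1 − 0.9073 = 0.09273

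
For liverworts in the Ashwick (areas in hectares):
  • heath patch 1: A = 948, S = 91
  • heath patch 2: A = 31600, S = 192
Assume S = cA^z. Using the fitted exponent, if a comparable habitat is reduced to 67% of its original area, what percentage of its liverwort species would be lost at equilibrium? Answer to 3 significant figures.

8.17%

z = ln(192/91) / ln(31600/948) = 0.7466 / 3.5066 = 0.2129
S_new/S_old = (A_new/A_old)^z = 0.67^0.2129 = exp(0.2129 × -0.4005) = 0.9183
Fraction lost = 1 − 0.9183 = 0.08174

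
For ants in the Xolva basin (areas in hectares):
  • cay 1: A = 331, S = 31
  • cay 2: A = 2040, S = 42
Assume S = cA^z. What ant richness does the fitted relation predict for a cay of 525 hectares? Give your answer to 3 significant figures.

z = ln(42/31) / ln(2040/331) = 0.3037 / 1.8186 = 0.1670
c = 31 / 331^0.1670 = 31 / 2.635 = 11.76
S₃ = 11.76 × 525^0.1670 = 11.76 × 2.846 ≈ 33.48

33.5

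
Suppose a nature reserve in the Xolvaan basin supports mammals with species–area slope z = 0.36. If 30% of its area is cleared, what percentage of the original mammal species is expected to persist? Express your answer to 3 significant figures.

S_new/S_old = (A_new/A_old)^z = 0.7^0.36
= exp(0.36 × ln 0.7) = exp(0.36 × -0.3567) = exp(-0.1284) ≈ 0.8795

87.9%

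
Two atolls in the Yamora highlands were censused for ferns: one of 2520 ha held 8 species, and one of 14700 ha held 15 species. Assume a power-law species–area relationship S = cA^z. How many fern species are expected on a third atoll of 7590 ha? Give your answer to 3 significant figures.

z = ln(15/8) / ln(14700/2520) = 0.6286 / 1.7636 = 0.3564
c = 8 / 2520^0.3564 = 8 / 16.31 = 0.4906
S₃ = 0.4906 × 7590^0.3564 = 0.4906 × 24.16 ≈ 11.85

11.9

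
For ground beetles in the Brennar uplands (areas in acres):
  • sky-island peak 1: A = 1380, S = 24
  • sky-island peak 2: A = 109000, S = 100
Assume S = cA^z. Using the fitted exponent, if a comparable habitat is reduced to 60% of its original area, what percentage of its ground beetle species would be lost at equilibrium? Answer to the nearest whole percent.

15%

z = ln(100/24) / ln(109000/1380) = 1.4271 / 4.3693 = 0.3266
S_new/S_old = (A_new/A_old)^z = 0.6^0.3266 = exp(0.3266 × -0.5108) = 0.8463
Fraction lost = 1 − 0.8463 = 0.1537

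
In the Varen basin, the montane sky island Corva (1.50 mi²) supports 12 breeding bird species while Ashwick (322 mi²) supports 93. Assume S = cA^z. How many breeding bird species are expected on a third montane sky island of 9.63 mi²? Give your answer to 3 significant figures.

z = ln(93/12) / ln(322/1.5) = 2.0477 / 5.3691 = 0.3814
c = 12 / 1.5^0.3814 = 12 / 1.167 = 10.28
S₃ = 10.28 × 9.63^0.3814 = 10.28 × 2.372 ≈ 24.39

24.4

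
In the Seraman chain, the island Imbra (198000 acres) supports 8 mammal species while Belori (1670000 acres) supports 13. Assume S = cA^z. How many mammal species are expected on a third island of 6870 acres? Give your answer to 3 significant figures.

z = ln(13/8) / ln(1670000/198000) = 0.4855 / 2.1323 = 0.2277
c = 8 / 198000^0.2277 = 8 / 16.07 = 0.4978
S₃ = 0.4978 × 6870^0.2277 = 0.4978 × 7.475 ≈ 3.722

3.72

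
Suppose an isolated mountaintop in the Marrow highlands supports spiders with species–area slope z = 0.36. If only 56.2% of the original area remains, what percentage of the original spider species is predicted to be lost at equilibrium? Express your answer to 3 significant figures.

18.7%

S_new/S_old = (A_new/A_old)^z = 0.562^0.36
= exp(0.36 × ln 0.562) = exp(0.36 × -0.5763) = exp(-0.2075) ≈ 0.8127
Fraction lost = 1 − 0.8127 = 0.1873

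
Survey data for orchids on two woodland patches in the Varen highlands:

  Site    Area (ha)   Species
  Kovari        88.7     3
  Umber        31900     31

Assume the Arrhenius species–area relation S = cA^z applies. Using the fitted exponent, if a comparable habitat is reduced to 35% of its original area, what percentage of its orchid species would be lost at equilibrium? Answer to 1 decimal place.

z = ln(31/3) / ln(31900/88.7) = 2.3354 / 5.8851 = 0.3968
S_new/S_old = (A_new/A_old)^z = 0.35^0.3968 = exp(0.3968 × -1.0498) = 0.6593
Fraction lost = 1 − 0.6593 = 0.3407

34.1%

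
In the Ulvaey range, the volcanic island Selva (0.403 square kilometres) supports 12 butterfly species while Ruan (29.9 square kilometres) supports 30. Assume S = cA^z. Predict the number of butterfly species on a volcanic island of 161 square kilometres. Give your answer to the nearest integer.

z = ln(30/12) / ln(29.9/0.403) = 0.9163 / 4.3067 = 0.2128
c = 12 / 0.403^0.2128 = 12 / 0.8242 = 14.56
S₃ = 14.56 × 161^0.2128 = 14.56 × 2.948 ≈ 42.92

43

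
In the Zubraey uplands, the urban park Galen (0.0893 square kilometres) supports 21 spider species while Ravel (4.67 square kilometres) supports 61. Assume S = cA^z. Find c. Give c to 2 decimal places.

z = ln(S₂/S₁) / ln(A₂/A₁) = ln(61/21) / ln(4.67/0.0893) = 1.0664 / 3.9569 = 0.2695
c = S₁ / A₁^z = 21 / 0.0893^0.2695 = 21 / 0.5215 = 40.27

40.27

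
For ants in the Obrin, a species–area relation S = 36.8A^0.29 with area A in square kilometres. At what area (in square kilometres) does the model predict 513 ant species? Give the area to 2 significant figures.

8800 square kilometres

513 = 36.8 × A^0.29  ⇒  A^0.29 = 513/36.8 = 13.94
ln A = ln(13.94) / 0.29 = 2.6348 / 0.29 = 9.0854
A = e^9.0854 ≈ 8826 square kilometres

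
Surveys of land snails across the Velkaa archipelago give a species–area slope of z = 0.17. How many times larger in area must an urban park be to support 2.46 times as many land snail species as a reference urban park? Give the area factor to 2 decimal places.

199.35

(A₂/A₁)^0.17 = 2.46, so A₂/A₁ = 2.46^(1/0.17) = 2.46^5.882
ln(A₂/A₁) = ln 2.46 / 0.17 = 0.9002 / 0.17 = 5.2951
A₂/A₁ = e^5.2951 ≈ 199.4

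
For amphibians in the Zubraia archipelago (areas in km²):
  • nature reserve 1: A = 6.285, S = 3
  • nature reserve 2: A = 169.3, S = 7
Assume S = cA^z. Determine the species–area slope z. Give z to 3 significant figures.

0.257

Taking logs: ln S = ln c + z ln A, so z = (ln S₂ − ln S₁)/(ln A₂ − ln A₁).
z = ln(7/3) / ln(169.3/6.285) = ln(2.333) / ln(26.94) = 0.8473 / 3.2935 = 0.2573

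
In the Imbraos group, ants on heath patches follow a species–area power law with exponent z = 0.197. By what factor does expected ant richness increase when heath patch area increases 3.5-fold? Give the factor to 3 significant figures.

1.28

S₂/S₁ = (A₂/A₁)^z = 3.5^0.197
ln(S₂/S₁) = 0.197 × ln 3.5 = 0.197 × 1.2528 = 0.2468
S₂/S₁ = e^0.2468 ≈ 1.28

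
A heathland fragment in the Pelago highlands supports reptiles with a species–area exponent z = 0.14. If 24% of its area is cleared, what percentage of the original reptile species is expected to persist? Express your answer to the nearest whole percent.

96%

S_new/S_old = (A_new/A_old)^z = 0.76^0.14
= exp(0.14 × ln 0.76) = exp(0.14 × -0.2744) = exp(-0.0384) ≈ 0.9623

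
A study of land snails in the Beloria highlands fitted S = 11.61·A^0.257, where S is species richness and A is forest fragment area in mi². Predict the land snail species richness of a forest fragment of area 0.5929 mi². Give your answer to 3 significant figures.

10.2

S = 11.61 × 0.5929^0.257 = 11.61 × 0.8743 ≈ 10.15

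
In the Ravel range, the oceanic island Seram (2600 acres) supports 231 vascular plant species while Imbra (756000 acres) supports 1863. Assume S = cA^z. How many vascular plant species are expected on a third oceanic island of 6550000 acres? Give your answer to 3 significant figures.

z = ln(1863/231) / ln(756000/2600) = 2.0875 / 5.6725 = 0.3680
c = 231 / 2600^0.3680 = 231 / 18.06 = 12.79
S₃ = 12.79 × 6550000^0.3680 = 12.79 × 322.4 ≈ 4124

4120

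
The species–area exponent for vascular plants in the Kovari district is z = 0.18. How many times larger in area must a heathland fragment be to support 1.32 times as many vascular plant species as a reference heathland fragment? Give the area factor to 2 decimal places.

4.68

(A₂/A₁)^0.18 = 1.32, so A₂/A₁ = 1.32^(1/0.18) = 1.32^5.556
ln(A₂/A₁) = ln 1.32 / 0.18 = 0.2776 / 0.18 = 1.5424
A₂/A₁ = e^1.5424 ≈ 4.676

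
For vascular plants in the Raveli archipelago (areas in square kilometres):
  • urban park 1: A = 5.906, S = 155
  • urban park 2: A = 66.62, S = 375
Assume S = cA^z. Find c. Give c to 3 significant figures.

81.1

z = ln(S₂/S₁) / ln(A₂/A₁) = ln(375/155) / ln(66.62/5.906) = 0.8835 / 2.4230 = 0.3646
c = S₁ / A₁^z = 155 / 5.906^0.3646 = 155 / 1.911 = 81.11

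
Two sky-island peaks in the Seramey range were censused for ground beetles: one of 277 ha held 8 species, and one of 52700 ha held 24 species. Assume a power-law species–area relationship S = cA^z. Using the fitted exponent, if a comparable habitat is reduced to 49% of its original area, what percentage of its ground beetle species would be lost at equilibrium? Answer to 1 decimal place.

13.9%

z = ln(24/8) / ln(52700/277) = 1.0986 / 5.2484 = 0.2093
S_new/S_old = (A_new/A_old)^z = 0.49^0.2093 = exp(0.2093 × -0.7133) = 0.8613
Fraction lost = 1 − 0.8613 = 0.1387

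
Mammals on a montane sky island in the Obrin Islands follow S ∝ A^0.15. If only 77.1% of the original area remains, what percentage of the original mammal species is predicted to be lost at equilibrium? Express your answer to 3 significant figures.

3.83%

S_new/S_old = (A_new/A_old)^z = 0.771^0.15
= exp(0.15 × ln 0.771) = exp(0.15 × -0.2601) = exp(-0.0390) ≈ 0.9617
Fraction lost = 1 − 0.9617 = 0.03826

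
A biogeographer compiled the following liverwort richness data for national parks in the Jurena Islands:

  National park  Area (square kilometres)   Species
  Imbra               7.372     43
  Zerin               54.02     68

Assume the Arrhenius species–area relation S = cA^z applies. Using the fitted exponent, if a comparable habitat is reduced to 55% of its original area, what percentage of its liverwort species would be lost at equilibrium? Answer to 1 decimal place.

z = ln(68/43) / ln(54.02/7.372) = 0.4583 / 1.9917 = 0.2301
S_new/S_old = (A_new/A_old)^z = 0.55^0.2301 = exp(0.2301 × -0.5978) = 0.8715
Fraction lost = 1 − 0.8715 = 0.1285

12.9%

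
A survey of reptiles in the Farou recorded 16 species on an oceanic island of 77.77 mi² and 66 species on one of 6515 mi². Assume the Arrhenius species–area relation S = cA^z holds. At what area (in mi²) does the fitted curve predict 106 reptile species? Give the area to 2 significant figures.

29000 mi²

z = ln(66/16) / ln(6515/77.77) = 1.4171 / 4.4281 = 0.3200
c = 16 / 77.77^0.3200 = 16 / 4.028 = 3.972
A = (106/3.972)^(1/0.3200) ⇒ ln A = ln(26.69)/0.3200 = 10.2624
A = e^10.2624 ≈ 28634 mi²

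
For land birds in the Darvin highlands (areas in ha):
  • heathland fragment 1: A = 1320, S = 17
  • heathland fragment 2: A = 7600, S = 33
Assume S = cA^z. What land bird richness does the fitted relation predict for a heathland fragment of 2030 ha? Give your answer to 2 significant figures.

z = ln(33/17) / ln(7600/1320) = 0.6633 / 1.7505 = 0.3789
c = 17 / 1320^0.3789 = 17 / 15.22 = 1.117
S₃ = 1.117 × 2030^0.3789 = 1.117 × 17.92 ≈ 20.01

20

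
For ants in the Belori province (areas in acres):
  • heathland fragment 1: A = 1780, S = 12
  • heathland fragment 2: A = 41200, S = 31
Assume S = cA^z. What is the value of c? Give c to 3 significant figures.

1.25

z = ln(S₂/S₁) / ln(A₂/A₁) = ln(31/12) / ln(41200/1780) = 0.9491 / 3.1418 = 0.3021
c = S₁ / A₁^z = 12 / 1780^0.3021 = 12 / 9.591 = 1.251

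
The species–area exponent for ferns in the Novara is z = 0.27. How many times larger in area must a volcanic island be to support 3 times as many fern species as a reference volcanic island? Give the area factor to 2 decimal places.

58.49

(A₂/A₁)^0.27 = 3, so A₂/A₁ = 3^(1/0.27) = 3^3.704
ln(A₂/A₁) = ln 3 / 0.27 = 1.0986 / 0.27 = 4.0689
A₂/A₁ = e^4.0689 ≈ 58.49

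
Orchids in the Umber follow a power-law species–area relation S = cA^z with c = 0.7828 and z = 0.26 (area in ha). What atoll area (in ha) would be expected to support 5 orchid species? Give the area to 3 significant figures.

5 = 0.7828 × A^0.26  ⇒  A^0.26 = 5/0.7828 = 6.387
ln A = ln(6.387) / 0.26 = 1.8543 / 0.26 = 7.1320
A = e^7.1320 ≈ 1251 ha

1250 ha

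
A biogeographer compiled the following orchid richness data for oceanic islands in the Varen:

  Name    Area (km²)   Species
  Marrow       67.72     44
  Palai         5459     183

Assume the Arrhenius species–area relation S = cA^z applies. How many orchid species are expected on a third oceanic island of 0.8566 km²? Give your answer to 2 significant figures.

z = ln(183/44) / ln(5459/67.72) = 1.4253 / 4.3896 = 0.3247
c = 44 / 67.72^0.3247 = 44 / 3.93 = 11.2
S₃ = 11.2 × 0.8566^0.3247 = 11.2 × 0.951 ≈ 10.65

11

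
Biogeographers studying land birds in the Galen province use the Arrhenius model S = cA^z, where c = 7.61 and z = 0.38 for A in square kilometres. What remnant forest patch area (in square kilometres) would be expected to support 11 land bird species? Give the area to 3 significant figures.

11 = 7.61 × A^0.38  ⇒  A^0.38 = 11/7.61 = 1.445
ln A = ln(1.445) / 0.38 = 0.3684 / 0.38 = 0.9696
A = e^0.9696 ≈ 2.637 square kilometres

2.64 square kilometres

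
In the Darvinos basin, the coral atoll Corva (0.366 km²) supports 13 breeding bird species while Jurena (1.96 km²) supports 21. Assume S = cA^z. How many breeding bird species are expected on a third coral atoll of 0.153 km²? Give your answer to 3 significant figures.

z = ln(21/13) / ln(1.96/0.366) = 0.4796 / 1.6781 = 0.2858
c = 13 / 0.366^0.2858 = 13 / 0.7503 = 17.33
S₃ = 17.33 × 0.153^0.2858 = 17.33 × 0.5848 ≈ 10.13

10.1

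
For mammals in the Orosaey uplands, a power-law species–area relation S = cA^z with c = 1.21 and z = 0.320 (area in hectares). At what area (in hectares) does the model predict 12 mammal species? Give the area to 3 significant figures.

12 = 1.21 × A^0.32  ⇒  A^0.32 = 12/1.21 = 9.917
ln A = ln(9.917) / 0.32 = 2.2943 / 0.32 = 7.1696
A = e^7.1696 ≈ 1299 hectares

1300 hectares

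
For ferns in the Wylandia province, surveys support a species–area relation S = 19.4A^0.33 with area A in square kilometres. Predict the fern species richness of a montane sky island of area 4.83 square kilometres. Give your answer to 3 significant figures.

32.6

S = 19.4 × 4.83^0.33
ln S = ln 19.4 + 0.33 × ln 4.83 = 2.9653 + 0.33 × 1.5748 = 3.4850
S = e^3.4850 ≈ 32.62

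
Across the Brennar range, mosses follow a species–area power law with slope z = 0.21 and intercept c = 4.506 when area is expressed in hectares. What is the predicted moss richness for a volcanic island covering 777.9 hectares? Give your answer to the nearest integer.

18

S = 4.506 × 777.9^0.21
ln S = ln 4.506 + 0.21 × ln 777.9 = 1.5054 + 0.21 × 6.6566 = 2.9033
S = e^2.9033 ≈ 18.23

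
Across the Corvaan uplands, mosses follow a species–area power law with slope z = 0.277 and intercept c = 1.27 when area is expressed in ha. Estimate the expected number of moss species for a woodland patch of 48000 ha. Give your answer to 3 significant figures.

S = 1.27 × 48000^0.277
ln S = ln 1.27 + 0.277 × ln 48000 = 0.2390 + 0.277 × 10.7790 = 3.2248
S = e^3.2248 ≈ 25.15

25.1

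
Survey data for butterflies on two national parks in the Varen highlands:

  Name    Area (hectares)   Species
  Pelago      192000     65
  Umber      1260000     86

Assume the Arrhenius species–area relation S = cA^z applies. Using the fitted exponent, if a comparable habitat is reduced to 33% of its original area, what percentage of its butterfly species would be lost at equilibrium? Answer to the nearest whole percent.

15%

z = ln(86/65) / ln(1260000/192000) = 0.2800 / 1.8814 = 0.1488
S_new/S_old = (A_new/A_old)^z = 0.33^0.1488 = exp(0.1488 × -1.1087) = 0.8479
Fraction lost = 1 − 0.8479 = 0.1521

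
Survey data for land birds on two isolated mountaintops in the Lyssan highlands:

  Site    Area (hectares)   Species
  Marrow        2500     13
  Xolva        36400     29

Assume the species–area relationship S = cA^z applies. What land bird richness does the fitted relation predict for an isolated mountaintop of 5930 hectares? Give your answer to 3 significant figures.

z = ln(29/13) / ln(36400/2500) = 0.8023 / 2.6783 = 0.2996
c = 13 / 2500^0.2996 = 13 / 10.42 = 1.247
S₃ = 1.247 × 5930^0.2996 = 1.247 × 13.5 ≈ 16.84

16.8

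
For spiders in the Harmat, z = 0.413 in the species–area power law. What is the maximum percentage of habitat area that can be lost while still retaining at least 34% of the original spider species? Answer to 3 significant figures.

92.7%

Need (A_new/A_old)^0.413 = 0.34, so A_new/A_old = 0.34^(1/0.413) = 0.34^2.421
ln(A_new/A_old) = ln 0.34 / 0.413 = -1.0788 / 0.413 = -2.6121
A_new/A_old = e^-2.6121 ≈ 0.07338
Fraction that can be lost = 1 − 0.07338 = 0.9266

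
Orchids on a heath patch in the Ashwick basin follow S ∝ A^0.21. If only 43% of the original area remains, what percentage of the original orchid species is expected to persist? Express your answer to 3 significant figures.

S_new/S_old = (A_new/A_old)^z = 0.43^0.21
= exp(0.21 × ln 0.43) = exp(0.21 × -0.8440) = exp(-0.1772) ≈ 0.8376

83.8%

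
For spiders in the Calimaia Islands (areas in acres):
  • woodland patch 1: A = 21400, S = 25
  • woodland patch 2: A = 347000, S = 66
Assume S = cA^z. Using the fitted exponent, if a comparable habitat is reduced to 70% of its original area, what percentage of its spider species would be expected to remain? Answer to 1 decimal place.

88.3%

z = ln(66/25) / ln(347000/21400) = 0.9708 / 2.7859 = 0.3485
S_new/S_old = (A_new/A_old)^z = 0.7^0.3485 = exp(0.3485 × -0.3567) = 0.8831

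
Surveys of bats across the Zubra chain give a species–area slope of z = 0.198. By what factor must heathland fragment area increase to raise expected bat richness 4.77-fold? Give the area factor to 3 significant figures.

(A₂/A₁)^0.198 = 4.77, so A₂/A₁ = 4.77^(1/0.198) = 4.77^5.051
ln(A₂/A₁) = ln 4.77 / 0.198 = 1.5623 / 0.198 = 7.8906
A₂/A₁ = e^7.8906 ≈ 2672

2670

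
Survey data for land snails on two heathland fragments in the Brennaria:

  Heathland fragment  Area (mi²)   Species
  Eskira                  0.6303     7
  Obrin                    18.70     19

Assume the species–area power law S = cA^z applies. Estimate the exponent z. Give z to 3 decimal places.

0.295

Taking logs: ln S = ln c + z ln A, so z = (ln S₂ − ln S₁)/(ln A₂ − ln A₁).
z = ln(19/7) / ln(18.7/0.6303) = ln(2.714) / ln(29.67) = 0.9985 / 3.3901 = 0.2945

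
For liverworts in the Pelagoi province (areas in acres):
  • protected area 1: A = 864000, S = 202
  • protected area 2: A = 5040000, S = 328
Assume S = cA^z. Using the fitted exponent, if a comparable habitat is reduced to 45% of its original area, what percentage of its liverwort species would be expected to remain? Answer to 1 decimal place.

z = ln(328/202) / ln(5040000/864000) = 0.4847 / 1.7636 = 0.2749
S_new/S_old = (A_new/A_old)^z = 0.45^0.2749 = exp(0.2749 × -0.7985) = 0.8029

80.3%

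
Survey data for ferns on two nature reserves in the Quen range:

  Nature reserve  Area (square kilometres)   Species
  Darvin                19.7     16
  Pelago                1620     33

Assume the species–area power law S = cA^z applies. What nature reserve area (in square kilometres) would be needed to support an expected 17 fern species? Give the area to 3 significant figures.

z = ln(33/16) / ln(1620/19.7) = 0.7239 / 4.4096 = 0.1642
c = 16 / 19.7^0.1642 = 16 / 1.631 = 9.809
A = (17/9.809)^(1/0.1642) ⇒ ln A = ln(1.733)/0.1642 = 3.3499
A = e^3.3499 ≈ 28.5 square kilometres

28.5 square kilometres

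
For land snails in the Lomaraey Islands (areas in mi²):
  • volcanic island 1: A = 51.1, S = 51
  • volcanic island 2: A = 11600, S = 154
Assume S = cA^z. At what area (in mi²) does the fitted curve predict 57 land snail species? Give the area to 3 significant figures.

z = ln(154/51) / ln(11600/51.1) = 1.1051 / 5.4250 = 0.2037
c = 51 / 51.1^0.2037 = 51 / 2.229 = 22.88
A = (57/22.88)^(1/0.2037) ⇒ ln A = ln(2.491)/0.2037 = 4.4798
A = e^4.4798 ≈ 88.22 mi²

88.2 mi²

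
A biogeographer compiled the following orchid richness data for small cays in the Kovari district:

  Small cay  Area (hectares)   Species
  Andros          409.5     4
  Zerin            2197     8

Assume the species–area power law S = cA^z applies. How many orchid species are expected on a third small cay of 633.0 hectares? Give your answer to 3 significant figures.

z = ln(8/4) / ln(2197/409.5) = 0.6931 / 1.6799 = 0.4126
c = 4 / 409.5^0.4126 = 4 / 11.96 = 0.3344
S₃ = 0.3344 × 633^0.4126 = 0.3344 × 14.32 ≈ 4.787

4.79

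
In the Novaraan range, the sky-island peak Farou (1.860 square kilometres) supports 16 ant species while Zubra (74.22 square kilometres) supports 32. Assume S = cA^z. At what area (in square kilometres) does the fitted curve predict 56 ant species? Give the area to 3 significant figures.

z = ln(32/16) / ln(74.22/1.86) = 0.6931 / 3.6865 = 0.1880
c = 16 / 1.86^0.1880 = 16 / 1.124 = 14.24
A = (56/14.24)^(1/0.1880) ⇒ ln A = ln(3.933)/0.1880 = 7.2833
A = e^7.2833 ≈ 1456 square kilometres

1460 square kilometres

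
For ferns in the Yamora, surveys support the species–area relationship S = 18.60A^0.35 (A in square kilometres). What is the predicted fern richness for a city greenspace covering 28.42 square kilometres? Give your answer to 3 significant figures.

S = 18.6 × 28.42^0.35
ln S = ln 18.6 + 0.35 × ln 28.42 = 2.9232 + 0.35 × 3.3471 = 4.0946
S = e^4.0946 ≈ 60.02

60.0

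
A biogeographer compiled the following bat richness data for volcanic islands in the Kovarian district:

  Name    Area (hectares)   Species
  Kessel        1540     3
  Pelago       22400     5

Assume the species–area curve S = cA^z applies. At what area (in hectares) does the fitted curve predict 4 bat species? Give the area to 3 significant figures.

z = ln(5/3) / ln(22400/1540) = 0.5108 / 2.6773 = 0.1908
c = 3 / 1540^0.1908 = 3 / 4.057 = 0.7395
A = (4/0.7395)^(1/0.1908) ⇒ ln A = ln(5.409)/0.1908 = 8.8473
A = e^8.8473 ≈ 6956 hectares

6960 hectares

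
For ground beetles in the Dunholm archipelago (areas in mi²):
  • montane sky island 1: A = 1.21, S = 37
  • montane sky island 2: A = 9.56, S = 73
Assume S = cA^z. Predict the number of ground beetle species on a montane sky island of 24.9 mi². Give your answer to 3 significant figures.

100

z = ln(73/37) / ln(9.56/1.21) = 0.6795 / 2.0670 = 0.3288
c = 37 / 1.21^0.3288 = 37 / 1.065 = 34.75
S₃ = 34.75 × 24.9^0.3288 = 34.75 × 2.878 ≈ 100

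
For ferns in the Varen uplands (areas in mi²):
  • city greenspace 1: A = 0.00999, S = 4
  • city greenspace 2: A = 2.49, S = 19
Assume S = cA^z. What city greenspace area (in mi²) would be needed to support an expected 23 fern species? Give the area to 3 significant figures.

z = ln(19/4) / ln(2.49/0.00999) = 1.5581 / 5.5185 = 0.2824
c = 4 / 0.00999^0.2824 = 4 / 0.2724 = 14.69
A = (23/14.69)^(1/0.2824) ⇒ ln A = ln(1.566)/0.2824 = 1.5889
A = e^1.5889 ≈ 4.899 mi²

4.90 mi²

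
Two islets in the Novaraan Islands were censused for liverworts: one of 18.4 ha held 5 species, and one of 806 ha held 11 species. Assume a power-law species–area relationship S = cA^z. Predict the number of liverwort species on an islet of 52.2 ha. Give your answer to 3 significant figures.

z = ln(11/5) / ln(806/18.4) = 0.7885 / 3.7797 = 0.2086
c = 5 / 18.4^0.2086 = 5 / 1.836 = 2.723
S₃ = 2.723 × 52.2^0.2086 = 2.723 × 2.282 ≈ 6.215

6.21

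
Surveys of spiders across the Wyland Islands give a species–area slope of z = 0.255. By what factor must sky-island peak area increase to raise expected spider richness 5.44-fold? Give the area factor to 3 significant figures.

(A₂/A₁)^0.255 = 5.44, so A₂/A₁ = 5.44^(1/0.255) = 5.44^3.922
ln(A₂/A₁) = ln 5.44 / 0.255 = 1.6938 / 0.255 = 6.6423
A₂/A₁ = e^6.6423 ≈ 766.8

767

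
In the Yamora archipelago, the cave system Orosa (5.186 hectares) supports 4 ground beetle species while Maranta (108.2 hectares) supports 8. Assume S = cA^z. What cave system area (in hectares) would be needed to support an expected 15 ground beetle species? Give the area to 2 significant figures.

1700 hectares

z = ln(8/4) / ln(108.2/5.186) = 0.6931 / 3.0380 = 0.2282
c = 4 / 5.186^0.2282 = 4 / 1.456 = 2.748
A = (15/2.748)^(1/0.2282) ⇒ ln A = ln(5.459)/0.2282 = 7.4391
A = e^7.4391 ≈ 1701 hectares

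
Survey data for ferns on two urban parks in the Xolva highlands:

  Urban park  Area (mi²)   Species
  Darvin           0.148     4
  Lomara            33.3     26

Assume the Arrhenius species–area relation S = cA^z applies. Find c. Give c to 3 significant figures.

7.74

z = ln(S₂/S₁) / ln(A₂/A₁) = ln(26/4) / ln(33.3/0.148) = 1.8718 / 5.4161 = 0.3456
c = S₁ / A₁^z = 4 / 0.148^0.3456 = 4 / 0.5167 = 7.741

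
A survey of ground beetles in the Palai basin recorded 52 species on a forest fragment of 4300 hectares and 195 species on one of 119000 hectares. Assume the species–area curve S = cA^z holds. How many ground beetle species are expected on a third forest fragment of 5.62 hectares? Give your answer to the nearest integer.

z = ln(195/52) / ln(119000/4300) = 1.3218 / 3.3205 = 0.3981
c = 52 / 4300^0.3981 = 52 / 27.95 = 1.861
S₃ = 1.861 × 5.62^0.3981 = 1.861 × 1.988 ≈ 3.699

4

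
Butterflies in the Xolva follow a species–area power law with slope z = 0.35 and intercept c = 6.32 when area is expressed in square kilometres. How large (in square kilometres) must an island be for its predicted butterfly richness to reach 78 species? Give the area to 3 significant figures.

78 = 6.32 × A^0.35  ⇒  A^0.35 = 78/6.32 = 12.34
ln A = ln(12.34) / 0.35 = 2.5130 / 0.35 = 7.1800
A = e^7.1800 ≈ 1313 square kilometres

1310 square kilometres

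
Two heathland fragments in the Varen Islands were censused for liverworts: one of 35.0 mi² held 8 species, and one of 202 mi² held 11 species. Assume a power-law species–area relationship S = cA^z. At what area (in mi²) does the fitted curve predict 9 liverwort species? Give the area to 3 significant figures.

z = ln(11/8) / ln(202/35) = 0.3185 / 1.7529 = 0.1817
c = 8 / 35^0.1817 = 8 / 1.908 = 4.194
A = (9/4.194)^(1/0.1817) ⇒ ln A = ln(2.146)/0.1817 = 4.2037
A = e^4.2037 ≈ 66.93 mi²

66.9 mi²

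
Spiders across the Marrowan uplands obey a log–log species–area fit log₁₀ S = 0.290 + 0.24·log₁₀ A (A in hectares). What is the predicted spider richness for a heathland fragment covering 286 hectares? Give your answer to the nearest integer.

S = 1.95 × 286^0.24
ln S = ln 1.95 + 0.24 × ln 286 = 0.6677 + 0.24 × 5.6560 = 2.0252
S = e^2.0252 ≈ 7.578

8 species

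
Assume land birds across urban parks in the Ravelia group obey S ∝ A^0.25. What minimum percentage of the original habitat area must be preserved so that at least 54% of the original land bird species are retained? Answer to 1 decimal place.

8.5%

Need (A_new/A_old)^0.25 = 0.54, so A_new/A_old = 0.54^(1/0.25) = 0.54^4
ln(A_new/A_old) = ln 0.54 / 0.25 = -0.6162 / 0.25 = -2.4647
A_new/A_old = e^-2.4647 ≈ 0.08503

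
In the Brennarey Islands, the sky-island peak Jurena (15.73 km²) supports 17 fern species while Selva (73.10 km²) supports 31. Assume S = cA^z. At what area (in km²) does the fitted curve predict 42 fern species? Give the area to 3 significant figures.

159 km²

z = ln(31/17) / ln(73.1/15.73) = 0.6008 / 1.5363 = 0.3911
c = 17 / 15.73^0.3911 = 17 / 2.938 = 5.787
A = (42/5.787)^(1/0.3911) ⇒ ln A = ln(7.258)/0.3911 = 5.0684
A = e^5.0684 ≈ 158.9 km²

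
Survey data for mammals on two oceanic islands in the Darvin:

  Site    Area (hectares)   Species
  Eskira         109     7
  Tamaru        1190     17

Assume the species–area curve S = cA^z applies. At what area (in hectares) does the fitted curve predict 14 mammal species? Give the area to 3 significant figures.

705 hectares

z = ln(17/7) / ln(1190/109) = 0.8873 / 2.3904 = 0.3712
c = 7 / 109^0.3712 = 7 / 5.706 = 1.227
A = (14/1.227)^(1/0.3712) ⇒ ln A = ln(11.41)/0.3712 = 6.5587
A = e^6.5587 ≈ 705.3 hectares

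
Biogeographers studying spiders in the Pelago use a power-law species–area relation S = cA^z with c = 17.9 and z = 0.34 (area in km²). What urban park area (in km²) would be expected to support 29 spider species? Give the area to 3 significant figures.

29 = 17.9 × A^0.34  ⇒  A^0.34 = 29/17.9 = 1.62
ln A = ln(1.62) / 0.34 = 0.4825 / 0.34 = 1.4191
A = e^1.4191 ≈ 4.133 km²

4.13 km²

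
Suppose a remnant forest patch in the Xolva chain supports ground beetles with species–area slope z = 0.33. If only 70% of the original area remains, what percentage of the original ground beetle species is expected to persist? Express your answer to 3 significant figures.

S_new/S_old = (A_new/A_old)^z = 0.7^0.33
= exp(0.33 × ln 0.7) = exp(0.33 × -0.3567) = exp(-0.1177) ≈ 0.889

88.9%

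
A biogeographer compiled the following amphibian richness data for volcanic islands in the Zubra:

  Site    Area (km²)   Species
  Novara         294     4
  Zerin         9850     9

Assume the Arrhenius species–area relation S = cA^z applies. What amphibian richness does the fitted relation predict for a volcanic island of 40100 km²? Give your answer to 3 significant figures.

12.4

z = ln(9/4) / ln(9850/294) = 0.8109 / 3.5116 = 0.2309
c = 4 / 294^0.2309 = 4 / 3.715 = 1.077
S₃ = 1.077 × 40100^0.2309 = 1.077 × 11.56 ≈ 12.45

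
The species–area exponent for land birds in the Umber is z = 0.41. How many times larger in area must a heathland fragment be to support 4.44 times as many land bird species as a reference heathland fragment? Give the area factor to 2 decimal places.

37.93

(A₂/A₁)^0.41 = 4.44, so A₂/A₁ = 4.44^(1/0.41) = 4.44^2.439
ln(A₂/A₁) = ln 4.44 / 0.41 = 1.4907 / 0.41 = 3.6357
A₂/A₁ = e^3.6357 ≈ 37.93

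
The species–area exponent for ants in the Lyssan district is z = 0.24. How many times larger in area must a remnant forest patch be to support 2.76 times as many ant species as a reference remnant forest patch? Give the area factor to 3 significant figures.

68.7

(A₂/A₁)^0.24 = 2.76, so A₂/A₁ = 2.76^(1/0.24) = 2.76^4.167
ln(A₂/A₁) = ln 2.76 / 0.24 = 1.0152 / 0.24 = 4.2301
A₂/A₁ = e^4.2301 ≈ 68.73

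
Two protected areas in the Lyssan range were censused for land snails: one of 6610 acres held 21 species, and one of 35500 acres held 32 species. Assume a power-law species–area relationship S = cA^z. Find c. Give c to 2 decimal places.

2.32

z = ln(S₂/S₁) / ln(A₂/A₁) = ln(32/21) / ln(35500/6610) = 0.4212 / 1.6809 = 0.2506
c = S₁ / A₁^z = 21 / 6610^0.2506 = 21 / 9.063 = 2.317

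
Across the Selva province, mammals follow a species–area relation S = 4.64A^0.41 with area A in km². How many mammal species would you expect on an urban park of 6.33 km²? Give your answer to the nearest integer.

10 species

S = 4.64 × 6.33^0.41
ln S = ln 4.64 + 0.41 × ln 6.33 = 1.5347 + 0.41 × 1.8453 = 2.2913
S = e^2.2913 ≈ 9.888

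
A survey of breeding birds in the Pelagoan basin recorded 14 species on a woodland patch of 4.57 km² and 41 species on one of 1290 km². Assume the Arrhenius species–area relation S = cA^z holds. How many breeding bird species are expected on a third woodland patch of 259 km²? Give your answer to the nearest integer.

30

z = ln(41/14) / ln(1290/4.57) = 1.0745 / 5.6429 = 0.1904
c = 14 / 4.57^0.1904 = 14 / 1.336 = 10.48
S₃ = 10.48 × 259^0.1904 = 10.48 × 2.881 ≈ 30.2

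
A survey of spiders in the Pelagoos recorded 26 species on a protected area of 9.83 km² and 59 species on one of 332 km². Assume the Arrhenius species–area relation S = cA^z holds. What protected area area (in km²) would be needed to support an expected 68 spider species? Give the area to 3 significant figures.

611 km²

z = ln(59/26) / ln(332/9.83) = 0.8194 / 3.5197 = 0.2328
c = 26 / 9.83^0.2328 = 26 / 1.702 = 15.27
A = (68/15.27)^(1/0.2328) ⇒ ln A = ln(4.453)/0.2328 = 6.4149
A = e^6.4149 ≈ 610.9 km²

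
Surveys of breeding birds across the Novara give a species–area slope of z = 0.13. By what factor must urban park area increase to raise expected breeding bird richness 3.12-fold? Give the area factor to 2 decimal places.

6326.87

(A₂/A₁)^0.13 = 3.12, so A₂/A₁ = 3.12^(1/0.13) = 3.12^7.692
ln(A₂/A₁) = ln 3.12 / 0.13 = 1.1378 / 0.13 = 8.7526
A₂/A₁ = e^8.7526 ≈ 6327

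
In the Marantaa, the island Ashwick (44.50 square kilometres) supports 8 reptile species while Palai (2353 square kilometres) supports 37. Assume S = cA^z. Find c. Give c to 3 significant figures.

1.85

z = ln(S₂/S₁) / ln(A₂/A₁) = ln(37/8) / ln(2353/44.5) = 1.5315 / 3.9680 = 0.3860
c = S₁ / A₁^z = 8 / 44.5^0.3860 = 8 / 4.327 = 1.849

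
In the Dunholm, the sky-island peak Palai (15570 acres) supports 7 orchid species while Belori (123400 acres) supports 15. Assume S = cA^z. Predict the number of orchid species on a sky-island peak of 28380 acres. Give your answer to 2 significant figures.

8.7

z = ln(15/7) / ln(123400/15570) = 0.7621 / 2.0701 = 0.3682
c = 7 / 15570^0.3682 = 7 / 34.95 = 0.2003
S₃ = 0.2003 × 28380^0.3682 = 0.2003 × 43.6 ≈ 8.731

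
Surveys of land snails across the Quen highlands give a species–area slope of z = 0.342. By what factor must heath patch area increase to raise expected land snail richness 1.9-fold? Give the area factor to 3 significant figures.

6.53

(A₂/A₁)^0.342 = 1.9, so A₂/A₁ = 1.9^(1/0.342) = 1.9^2.924
ln(A₂/A₁) = ln 1.9 / 0.342 = 0.6419 / 0.342 = 1.8768
A₂/A₁ = e^1.8768 ≈ 6.532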